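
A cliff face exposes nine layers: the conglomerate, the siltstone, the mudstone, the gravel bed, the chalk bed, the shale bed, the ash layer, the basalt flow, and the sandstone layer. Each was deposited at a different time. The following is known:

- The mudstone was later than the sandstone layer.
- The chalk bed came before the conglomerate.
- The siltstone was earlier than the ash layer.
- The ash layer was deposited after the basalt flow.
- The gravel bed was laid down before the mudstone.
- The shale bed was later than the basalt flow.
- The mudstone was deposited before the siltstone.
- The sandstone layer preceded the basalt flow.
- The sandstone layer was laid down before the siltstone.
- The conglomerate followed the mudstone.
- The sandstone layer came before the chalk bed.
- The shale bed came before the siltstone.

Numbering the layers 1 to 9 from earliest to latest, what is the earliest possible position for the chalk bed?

The sandstone layer must come before the chalk bed — 1 forced predecessor.
Nothing else is forced ahead of the chalk bed, so its earliest slot is position 1 + 1 = 2.

2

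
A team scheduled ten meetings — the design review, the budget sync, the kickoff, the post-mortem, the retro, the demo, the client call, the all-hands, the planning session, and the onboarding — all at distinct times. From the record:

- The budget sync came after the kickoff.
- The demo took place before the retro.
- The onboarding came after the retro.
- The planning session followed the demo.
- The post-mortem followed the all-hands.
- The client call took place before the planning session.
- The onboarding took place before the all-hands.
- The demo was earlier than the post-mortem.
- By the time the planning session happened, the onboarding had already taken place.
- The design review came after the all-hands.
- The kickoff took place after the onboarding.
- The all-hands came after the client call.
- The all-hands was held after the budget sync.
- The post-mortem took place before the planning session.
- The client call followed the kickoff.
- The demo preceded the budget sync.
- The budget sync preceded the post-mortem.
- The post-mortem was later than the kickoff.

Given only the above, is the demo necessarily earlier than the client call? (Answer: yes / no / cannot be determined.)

Chain the constraints: the demo → the retro → the onboarding → the kickoff → the client call. Each link is directly stated, so the demo comes before the client call.

yes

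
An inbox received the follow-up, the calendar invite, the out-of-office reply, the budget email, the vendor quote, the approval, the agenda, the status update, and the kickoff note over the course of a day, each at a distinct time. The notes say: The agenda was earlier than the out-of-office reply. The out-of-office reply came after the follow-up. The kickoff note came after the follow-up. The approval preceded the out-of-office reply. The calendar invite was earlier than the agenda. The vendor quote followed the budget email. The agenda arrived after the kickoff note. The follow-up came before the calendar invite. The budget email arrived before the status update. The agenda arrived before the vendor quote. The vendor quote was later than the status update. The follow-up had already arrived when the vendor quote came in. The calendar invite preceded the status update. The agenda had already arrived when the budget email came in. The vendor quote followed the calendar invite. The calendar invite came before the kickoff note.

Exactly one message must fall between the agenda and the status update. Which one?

the budget email

Tracing the constraints gives the agenda → the budget email → the status update, so the budget email sits after the agenda and before the status update.
No other message is forced both after the agenda and before the status update.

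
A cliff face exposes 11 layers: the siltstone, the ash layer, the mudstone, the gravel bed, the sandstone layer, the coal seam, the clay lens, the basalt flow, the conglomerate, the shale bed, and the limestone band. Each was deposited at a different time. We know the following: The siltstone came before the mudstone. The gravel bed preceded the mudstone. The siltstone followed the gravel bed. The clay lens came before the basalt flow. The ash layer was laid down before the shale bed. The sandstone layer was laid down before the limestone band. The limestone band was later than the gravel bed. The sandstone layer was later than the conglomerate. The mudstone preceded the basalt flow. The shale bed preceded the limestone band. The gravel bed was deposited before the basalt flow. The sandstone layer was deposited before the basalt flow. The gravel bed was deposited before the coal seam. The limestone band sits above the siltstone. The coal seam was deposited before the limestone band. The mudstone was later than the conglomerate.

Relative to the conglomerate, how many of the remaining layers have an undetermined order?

6

Forced after the conglomerate: the basalt flow, the limestone band, the mudstone, and the sandstone layer.
That leaves the ash layer, the clay lens, the coal seam, the gravel bed, the shale bed, and the siltstone with no forced order relative to the conglomerate — 6.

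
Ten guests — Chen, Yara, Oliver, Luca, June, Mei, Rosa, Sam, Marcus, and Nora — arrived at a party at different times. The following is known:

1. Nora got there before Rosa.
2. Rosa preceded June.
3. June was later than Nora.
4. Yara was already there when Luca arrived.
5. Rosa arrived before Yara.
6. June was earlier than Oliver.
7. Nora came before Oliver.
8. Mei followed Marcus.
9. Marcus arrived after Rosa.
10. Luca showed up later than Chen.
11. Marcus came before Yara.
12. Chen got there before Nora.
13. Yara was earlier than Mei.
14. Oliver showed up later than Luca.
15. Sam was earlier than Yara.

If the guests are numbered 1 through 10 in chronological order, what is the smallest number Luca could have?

Chen, Marcus, Nora, Rosa, Sam, and Yara must all come before Luca — 6 forced predecessors.
Nothing else is forced ahead of Luca, so their earliest slot is position 6 + 1 = 7.

7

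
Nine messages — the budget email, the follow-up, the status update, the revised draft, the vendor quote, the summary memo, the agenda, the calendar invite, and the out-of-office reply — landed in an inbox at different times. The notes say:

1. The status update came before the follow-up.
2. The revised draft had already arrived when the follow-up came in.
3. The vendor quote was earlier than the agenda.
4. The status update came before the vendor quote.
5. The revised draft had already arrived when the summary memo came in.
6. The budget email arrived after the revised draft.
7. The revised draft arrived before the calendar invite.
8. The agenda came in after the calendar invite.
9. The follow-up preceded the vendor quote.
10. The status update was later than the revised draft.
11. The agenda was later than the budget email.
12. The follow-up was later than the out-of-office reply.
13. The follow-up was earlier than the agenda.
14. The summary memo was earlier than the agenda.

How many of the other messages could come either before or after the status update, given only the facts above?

4

Forced before the status update: the revised draft; forced after the status update: the agenda, the follow-up, and the vendor quote.
That leaves the budget email, the calendar invite, the out-of-office reply, and the summary memo with no forced order relative to the status update — 4.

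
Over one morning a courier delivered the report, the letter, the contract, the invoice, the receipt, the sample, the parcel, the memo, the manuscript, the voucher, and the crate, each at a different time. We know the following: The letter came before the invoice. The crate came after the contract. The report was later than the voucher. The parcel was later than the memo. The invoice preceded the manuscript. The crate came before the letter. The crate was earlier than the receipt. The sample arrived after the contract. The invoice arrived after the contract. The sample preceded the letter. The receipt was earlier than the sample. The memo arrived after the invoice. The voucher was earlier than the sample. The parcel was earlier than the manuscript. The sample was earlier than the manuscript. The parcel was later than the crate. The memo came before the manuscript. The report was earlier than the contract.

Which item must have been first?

the voucher

The voucher has a chain of constraints placing it before every other item, so the voucher must be first.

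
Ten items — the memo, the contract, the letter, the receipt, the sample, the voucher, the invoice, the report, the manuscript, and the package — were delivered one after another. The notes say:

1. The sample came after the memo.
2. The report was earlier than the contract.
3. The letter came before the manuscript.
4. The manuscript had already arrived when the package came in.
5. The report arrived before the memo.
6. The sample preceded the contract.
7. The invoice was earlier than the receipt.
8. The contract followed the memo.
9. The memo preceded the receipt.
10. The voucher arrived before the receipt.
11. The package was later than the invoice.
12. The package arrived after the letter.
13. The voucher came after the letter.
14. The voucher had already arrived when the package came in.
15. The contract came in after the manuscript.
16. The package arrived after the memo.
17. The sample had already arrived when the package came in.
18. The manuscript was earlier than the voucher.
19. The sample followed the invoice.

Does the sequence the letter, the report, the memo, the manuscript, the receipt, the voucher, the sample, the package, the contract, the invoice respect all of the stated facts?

no

The constraints require the invoice before the package, but in the proposed sequence the package appears ahead of the invoice. That one violation is enough.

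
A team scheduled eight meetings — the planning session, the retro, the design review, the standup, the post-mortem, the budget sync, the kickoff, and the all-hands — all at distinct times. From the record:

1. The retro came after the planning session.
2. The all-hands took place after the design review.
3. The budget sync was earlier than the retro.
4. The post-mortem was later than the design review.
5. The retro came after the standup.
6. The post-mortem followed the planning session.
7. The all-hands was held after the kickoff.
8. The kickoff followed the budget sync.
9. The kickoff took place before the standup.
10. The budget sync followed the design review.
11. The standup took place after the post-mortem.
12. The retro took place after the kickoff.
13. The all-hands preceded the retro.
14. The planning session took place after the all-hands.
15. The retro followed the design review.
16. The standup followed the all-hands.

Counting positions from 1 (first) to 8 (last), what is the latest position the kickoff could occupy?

3

The kickoff must come before the all-hands, the planning session, the post-mortem, the retro, and the standup — 5 meetings forced after it.
Everything else can be placed before the kickoff in some valid order, so the kickoff can sit as late as position 8 − 5 = 3.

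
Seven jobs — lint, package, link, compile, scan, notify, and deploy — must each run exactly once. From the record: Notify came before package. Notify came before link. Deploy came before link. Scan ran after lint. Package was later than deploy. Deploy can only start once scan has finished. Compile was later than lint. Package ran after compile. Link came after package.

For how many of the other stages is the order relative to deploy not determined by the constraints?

2

Forced before deploy: lint and scan; forced after deploy: link and package.
That leaves compile and notify with no forced order relative to deploy — 2.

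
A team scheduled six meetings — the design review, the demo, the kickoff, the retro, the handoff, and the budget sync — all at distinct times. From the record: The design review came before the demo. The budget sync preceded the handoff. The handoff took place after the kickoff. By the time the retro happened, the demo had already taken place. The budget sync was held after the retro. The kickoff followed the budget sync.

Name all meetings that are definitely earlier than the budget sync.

Directly stated before the budget sync: the retro.
The demo reaches the budget sync via the demo → the retro → the budget sync.
The design review reaches the budget sync via the design review → the demo → the retro → the budget sync.
No chain forces the kickoff (or any of the others) ahead of the budget sync.

the demo, the design review, the retro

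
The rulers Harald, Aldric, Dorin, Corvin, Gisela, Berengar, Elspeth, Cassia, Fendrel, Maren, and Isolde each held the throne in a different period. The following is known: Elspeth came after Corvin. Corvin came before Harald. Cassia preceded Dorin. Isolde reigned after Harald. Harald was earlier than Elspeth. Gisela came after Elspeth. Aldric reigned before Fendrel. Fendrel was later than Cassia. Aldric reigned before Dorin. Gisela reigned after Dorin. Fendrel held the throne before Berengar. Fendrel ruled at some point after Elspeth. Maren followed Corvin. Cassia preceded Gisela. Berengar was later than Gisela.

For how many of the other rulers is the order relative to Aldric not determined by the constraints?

6

Forced after Aldric: Berengar, Dorin, Fendrel, and Gisela.
That leaves Cassia, Corvin, Elspeth, Harald, Isolde, and Maren with no forced order relative to Aldric — 6.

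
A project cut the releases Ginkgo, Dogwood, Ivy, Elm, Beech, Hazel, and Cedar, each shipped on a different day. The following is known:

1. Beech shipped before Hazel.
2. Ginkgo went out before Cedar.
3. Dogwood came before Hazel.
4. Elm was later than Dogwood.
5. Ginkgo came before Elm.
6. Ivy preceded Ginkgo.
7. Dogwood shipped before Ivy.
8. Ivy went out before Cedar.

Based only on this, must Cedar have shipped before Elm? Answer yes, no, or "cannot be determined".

No chain of stated constraints runs from Cedar to Elm, and none runs from Elm to Cedar either.
So the relative order of Cedar and Elm is not fixed by the given facts.

cannot be determined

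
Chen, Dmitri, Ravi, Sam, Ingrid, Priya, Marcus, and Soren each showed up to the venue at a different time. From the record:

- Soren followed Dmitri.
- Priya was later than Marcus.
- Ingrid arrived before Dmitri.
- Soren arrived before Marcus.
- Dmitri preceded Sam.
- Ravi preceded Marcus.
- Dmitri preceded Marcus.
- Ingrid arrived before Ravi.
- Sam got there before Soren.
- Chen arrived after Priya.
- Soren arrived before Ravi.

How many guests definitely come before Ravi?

4

Directly stated before Ravi: Ingrid and Soren.
Dmitri reaches Ravi via Dmitri → Soren → Ravi.
Sam reaches Ravi via Sam → Soren → Ravi.
No chain forces Priya (or any of the others) ahead of Ravi.
That's Dmitri, Ingrid, Sam, and Soren — 4 in all.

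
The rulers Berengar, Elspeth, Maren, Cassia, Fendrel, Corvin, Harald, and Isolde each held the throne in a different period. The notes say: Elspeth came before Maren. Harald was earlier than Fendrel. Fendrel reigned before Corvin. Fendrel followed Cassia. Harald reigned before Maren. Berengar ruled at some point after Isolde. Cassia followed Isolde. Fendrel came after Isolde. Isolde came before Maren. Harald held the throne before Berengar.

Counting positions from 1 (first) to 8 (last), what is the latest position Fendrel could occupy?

Fendrel must come before Corvin — 1 ruler forced after them.
Everything else can be placed before Fendrel in some valid order, so Fendrel can sit as late as position 8 − 1 = 7.

7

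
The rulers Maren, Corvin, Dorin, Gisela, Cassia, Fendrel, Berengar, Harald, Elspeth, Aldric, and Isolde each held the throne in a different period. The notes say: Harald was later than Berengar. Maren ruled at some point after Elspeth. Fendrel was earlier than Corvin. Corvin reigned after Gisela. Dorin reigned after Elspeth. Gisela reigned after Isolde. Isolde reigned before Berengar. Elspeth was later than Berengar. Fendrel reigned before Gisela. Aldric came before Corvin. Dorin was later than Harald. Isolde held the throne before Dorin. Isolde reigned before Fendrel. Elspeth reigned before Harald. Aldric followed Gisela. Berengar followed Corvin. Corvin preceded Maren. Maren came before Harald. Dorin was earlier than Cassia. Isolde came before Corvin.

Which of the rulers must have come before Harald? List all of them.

Directly stated before Harald: Berengar, Elspeth, and Maren.
Aldric reaches Harald via Aldric → Corvin → Berengar → Harald.
Corvin reaches Harald via Corvin → Berengar → Harald.
Fendrel reaches Harald via Fendrel → Corvin → Berengar → Harald.
Likewise Gisela and Isolde each reach Harald by chaining the stated constraints.

Aldric, Berengar, Corvin, Elspeth, Fendrel, Gisela, Isolde, Maren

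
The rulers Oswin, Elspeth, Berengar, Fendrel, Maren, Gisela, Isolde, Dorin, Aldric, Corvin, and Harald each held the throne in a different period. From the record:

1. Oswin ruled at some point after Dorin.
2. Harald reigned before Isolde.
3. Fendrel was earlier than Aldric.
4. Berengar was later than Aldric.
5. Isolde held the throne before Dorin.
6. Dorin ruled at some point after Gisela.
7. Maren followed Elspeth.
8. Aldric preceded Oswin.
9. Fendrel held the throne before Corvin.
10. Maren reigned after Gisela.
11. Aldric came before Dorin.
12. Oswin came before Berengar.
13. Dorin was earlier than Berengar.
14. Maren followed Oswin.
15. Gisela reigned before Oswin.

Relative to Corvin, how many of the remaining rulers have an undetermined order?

Forced before Corvin: Fendrel.
That leaves Aldric, Berengar, Dorin, Elspeth, Gisela, Harald, Isolde, Maren, and Oswin with no forced order relative to Corvin — 9.

9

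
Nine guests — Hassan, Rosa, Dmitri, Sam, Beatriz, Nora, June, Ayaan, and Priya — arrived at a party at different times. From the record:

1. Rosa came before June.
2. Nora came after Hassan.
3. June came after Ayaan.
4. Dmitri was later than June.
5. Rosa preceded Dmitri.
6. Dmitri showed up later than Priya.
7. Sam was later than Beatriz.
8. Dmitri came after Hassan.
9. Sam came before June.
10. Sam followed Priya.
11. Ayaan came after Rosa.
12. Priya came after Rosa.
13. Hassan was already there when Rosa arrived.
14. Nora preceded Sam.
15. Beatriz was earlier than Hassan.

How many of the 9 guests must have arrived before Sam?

Directly stated before Sam: Beatriz, Nora, and Priya.
Hassan reaches Sam via Hassan → Nora → Sam.
Rosa reaches Sam via Rosa → Priya → Sam.
No chain forces Ayaan (or any of the others) ahead of Sam.
That's Beatriz, Hassan, Nora, Priya, and Rosa — 5 in all.

5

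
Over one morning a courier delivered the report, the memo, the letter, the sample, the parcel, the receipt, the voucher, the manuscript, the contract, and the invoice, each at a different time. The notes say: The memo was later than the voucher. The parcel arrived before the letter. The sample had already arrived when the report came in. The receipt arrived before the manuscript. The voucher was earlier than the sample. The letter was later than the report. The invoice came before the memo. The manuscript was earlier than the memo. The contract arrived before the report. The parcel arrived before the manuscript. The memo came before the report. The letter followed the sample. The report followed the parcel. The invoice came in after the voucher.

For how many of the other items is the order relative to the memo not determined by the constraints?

Forced before the memo: the invoice, the manuscript, the parcel, the receipt, and the voucher; forced after the memo: the letter and the report.
That leaves the contract and the sample with no forced order relative to the memo — 2.

2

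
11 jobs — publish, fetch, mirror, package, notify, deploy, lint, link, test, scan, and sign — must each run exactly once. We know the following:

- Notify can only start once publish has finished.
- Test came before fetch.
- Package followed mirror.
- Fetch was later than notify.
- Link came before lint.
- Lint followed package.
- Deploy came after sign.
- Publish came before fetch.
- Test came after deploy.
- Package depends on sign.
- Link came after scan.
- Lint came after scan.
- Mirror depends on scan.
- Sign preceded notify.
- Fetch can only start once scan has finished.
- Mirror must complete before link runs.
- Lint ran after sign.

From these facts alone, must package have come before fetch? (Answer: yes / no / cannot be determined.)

cannot be determined

No chain of stated constraints runs from package to fetch, and none runs from fetch to package either.
So the relative order of package and fetch is not fixed by the given facts.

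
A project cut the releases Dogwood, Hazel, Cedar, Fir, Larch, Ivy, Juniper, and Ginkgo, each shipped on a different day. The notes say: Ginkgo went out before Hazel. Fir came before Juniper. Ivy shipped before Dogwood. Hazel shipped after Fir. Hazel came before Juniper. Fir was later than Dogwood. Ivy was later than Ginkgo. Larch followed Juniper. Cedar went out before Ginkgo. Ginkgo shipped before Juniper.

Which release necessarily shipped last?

Larch

Every other release has a chain of constraints placing it before Larch, so Larch is last.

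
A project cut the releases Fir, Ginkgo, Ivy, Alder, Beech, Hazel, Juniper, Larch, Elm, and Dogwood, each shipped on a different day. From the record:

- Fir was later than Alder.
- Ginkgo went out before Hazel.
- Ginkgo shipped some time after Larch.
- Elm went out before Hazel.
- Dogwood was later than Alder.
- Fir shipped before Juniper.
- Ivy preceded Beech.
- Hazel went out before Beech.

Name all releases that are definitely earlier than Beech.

Elm, Ginkgo, Hazel, Ivy, Larch

Directly stated before Beech: Hazel and Ivy.
Elm reaches Beech via Elm → Hazel → Beech.
Ginkgo reaches Beech via Ginkgo → Hazel → Beech.
Larch reaches Beech via Larch → Ginkgo → Hazel → Beech.
No chain forces Juniper (or any of the others) ahead of Beech.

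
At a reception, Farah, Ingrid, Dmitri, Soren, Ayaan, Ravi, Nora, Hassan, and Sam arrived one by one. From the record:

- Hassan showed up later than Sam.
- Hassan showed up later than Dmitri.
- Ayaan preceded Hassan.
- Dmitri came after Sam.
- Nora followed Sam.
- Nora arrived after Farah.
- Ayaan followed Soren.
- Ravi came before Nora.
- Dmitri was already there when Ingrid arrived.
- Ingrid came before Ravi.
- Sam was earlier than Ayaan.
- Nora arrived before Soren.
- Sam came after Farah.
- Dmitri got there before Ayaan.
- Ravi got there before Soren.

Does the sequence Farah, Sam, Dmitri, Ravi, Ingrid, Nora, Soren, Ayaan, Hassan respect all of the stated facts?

The constraints require Ingrid before Ravi, but in the proposed sequence Ravi appears ahead of Ingrid. That one violation is enough.

no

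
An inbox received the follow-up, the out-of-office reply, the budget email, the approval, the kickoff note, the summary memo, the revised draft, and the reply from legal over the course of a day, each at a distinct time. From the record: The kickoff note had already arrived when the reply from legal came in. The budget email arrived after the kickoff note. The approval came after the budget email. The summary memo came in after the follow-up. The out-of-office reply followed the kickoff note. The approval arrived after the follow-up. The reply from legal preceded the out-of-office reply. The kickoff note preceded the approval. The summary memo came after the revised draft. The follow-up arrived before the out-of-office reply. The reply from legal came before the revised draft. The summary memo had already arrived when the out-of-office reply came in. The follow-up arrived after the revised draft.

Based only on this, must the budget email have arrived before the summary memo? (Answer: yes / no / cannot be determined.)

cannot be determined

No chain of stated constraints runs from the budget email to the summary memo, and none runs from the summary memo to the budget email either.
So the relative order of the budget email and the summary memo is not fixed by the given facts.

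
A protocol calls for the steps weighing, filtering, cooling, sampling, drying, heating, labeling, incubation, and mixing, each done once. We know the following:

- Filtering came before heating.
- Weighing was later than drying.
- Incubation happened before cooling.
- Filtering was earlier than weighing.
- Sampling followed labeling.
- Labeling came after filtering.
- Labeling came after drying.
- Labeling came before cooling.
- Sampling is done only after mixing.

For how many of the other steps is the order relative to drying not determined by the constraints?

Forced after drying: cooling, labeling, sampling, and weighing.
That leaves filtering, heating, incubation, and mixing with no forced order relative to drying — 4.

4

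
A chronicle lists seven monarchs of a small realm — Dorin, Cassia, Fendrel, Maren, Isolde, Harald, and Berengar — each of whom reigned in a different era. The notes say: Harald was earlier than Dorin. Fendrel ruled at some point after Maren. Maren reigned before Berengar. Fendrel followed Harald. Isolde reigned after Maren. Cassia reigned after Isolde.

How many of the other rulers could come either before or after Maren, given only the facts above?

Forced after Maren: Berengar, Cassia, Fendrel, and Isolde.
That leaves Dorin and Harald with no forced order relative to Maren — 2.

2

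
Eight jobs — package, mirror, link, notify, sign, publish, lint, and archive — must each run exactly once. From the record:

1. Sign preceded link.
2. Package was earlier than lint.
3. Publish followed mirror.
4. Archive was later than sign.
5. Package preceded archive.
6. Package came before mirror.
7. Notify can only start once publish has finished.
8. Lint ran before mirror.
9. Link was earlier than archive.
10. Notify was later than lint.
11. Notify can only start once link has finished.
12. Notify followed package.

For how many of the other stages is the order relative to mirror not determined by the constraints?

Forced before mirror: lint and package; forced after mirror: notify and publish.
That leaves archive, link, and sign with no forced order relative to mirror — 3.

3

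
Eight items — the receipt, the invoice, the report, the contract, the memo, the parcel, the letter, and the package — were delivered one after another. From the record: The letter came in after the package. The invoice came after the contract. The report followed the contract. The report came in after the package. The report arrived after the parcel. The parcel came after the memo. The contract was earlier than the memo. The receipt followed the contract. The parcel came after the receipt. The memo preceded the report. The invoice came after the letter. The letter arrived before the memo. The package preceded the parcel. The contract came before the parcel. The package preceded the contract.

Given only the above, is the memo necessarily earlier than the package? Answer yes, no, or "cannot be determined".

no

Tracing the constraints gives the package → the contract → the memo, so the package must come before the memo.
That means the memo cannot be before the package.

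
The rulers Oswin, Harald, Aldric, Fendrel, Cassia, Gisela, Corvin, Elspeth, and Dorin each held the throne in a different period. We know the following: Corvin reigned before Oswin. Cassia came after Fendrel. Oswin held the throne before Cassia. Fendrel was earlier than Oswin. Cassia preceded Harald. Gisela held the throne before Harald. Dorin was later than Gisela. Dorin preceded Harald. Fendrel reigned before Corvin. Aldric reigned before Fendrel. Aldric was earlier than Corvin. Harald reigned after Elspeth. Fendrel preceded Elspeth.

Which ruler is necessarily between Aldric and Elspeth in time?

Tracing the constraints gives Aldric → Fendrel → Elspeth, so Fendrel sits after Aldric and before Elspeth.
No other ruler is forced both after Aldric and before Elspeth.

Fendrel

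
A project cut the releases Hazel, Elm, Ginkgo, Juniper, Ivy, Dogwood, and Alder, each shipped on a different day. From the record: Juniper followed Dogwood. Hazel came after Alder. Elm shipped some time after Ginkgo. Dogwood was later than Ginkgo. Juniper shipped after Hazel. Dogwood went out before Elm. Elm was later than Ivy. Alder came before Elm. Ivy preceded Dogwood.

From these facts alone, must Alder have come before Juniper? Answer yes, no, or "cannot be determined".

yes

Chain the constraints: Alder → Hazel → Juniper. Each link is directly stated, so Alder comes before Juniper.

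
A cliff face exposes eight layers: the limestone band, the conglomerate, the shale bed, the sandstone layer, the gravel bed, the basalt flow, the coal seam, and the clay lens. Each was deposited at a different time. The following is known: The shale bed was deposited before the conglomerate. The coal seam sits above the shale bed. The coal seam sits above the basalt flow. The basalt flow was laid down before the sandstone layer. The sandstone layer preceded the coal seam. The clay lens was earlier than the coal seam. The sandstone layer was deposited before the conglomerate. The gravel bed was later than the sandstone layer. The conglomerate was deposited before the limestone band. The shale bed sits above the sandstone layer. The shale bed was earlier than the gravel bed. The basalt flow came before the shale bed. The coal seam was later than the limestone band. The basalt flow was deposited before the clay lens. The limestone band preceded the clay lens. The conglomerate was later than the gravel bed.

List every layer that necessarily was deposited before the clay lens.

Directly stated before the clay lens: the basalt flow and the limestone band.
The conglomerate reaches the clay lens via the conglomerate → the limestone band → the clay lens.
The gravel bed reaches the clay lens via the gravel bed → the conglomerate → the limestone band → the clay lens.
The sandstone layer reaches the clay lens via the sandstone layer → the conglomerate → the limestone band → the clay lens.
Likewise the shale bed reaches the clay lens by chaining the stated constraints.

the basalt flow, the conglomerate, the gravel bed, the limestone band, the sandstone layer, the shale bed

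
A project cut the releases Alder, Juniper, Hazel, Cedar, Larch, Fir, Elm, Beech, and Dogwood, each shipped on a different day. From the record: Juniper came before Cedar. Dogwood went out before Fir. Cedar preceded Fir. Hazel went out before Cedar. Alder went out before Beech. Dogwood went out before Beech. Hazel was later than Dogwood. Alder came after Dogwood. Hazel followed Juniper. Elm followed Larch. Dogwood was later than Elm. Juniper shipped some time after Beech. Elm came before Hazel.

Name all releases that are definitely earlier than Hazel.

Directly stated before Hazel: Dogwood, Elm, and Juniper.
Alder reaches Hazel via Alder → Beech → Juniper → Hazel.
Beech reaches Hazel via Beech → Juniper → Hazel.
Larch reaches Hazel via Larch → Elm → Hazel.
No chain forces Cedar (or any of the others) ahead of Hazel.

Alder, Beech, Dogwood, Elm, Juniper, Larch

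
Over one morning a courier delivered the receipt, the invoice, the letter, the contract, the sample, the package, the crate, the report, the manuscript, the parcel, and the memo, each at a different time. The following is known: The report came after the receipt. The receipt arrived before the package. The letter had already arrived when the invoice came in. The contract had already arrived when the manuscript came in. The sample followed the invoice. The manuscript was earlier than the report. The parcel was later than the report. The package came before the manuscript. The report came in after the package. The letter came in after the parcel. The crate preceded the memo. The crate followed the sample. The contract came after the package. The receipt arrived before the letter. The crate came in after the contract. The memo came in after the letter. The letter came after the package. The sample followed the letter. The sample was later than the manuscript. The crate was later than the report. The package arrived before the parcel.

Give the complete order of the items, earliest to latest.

the receipt, the package, the contract, the manuscript, the report, the parcel, the letter, the invoice, the sample, the crate, the memo

The constraints fix every adjacent pair, so only one ordering works:
the receipt → the package → the contract → the manuscript → the report → the parcel → the letter → the invoice → the sample → the crate → the memo.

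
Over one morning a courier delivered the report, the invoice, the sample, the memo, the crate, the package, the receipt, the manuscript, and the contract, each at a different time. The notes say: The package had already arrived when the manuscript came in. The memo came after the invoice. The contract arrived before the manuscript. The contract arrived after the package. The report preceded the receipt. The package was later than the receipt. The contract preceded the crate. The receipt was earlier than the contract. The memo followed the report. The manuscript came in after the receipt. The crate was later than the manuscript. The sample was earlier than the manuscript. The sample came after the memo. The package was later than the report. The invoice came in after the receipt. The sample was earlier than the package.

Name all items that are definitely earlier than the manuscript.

the contract, the invoice, the memo, the package, the receipt, the report, the sample

Directly stated before the manuscript: the contract, the package, the receipt, and the sample.
The invoice reaches the manuscript via the invoice → the memo → the sample → the manuscript.
The memo reaches the manuscript via the memo → the sample → the manuscript.
The report reaches the manuscript via the report → the package → the manuscript.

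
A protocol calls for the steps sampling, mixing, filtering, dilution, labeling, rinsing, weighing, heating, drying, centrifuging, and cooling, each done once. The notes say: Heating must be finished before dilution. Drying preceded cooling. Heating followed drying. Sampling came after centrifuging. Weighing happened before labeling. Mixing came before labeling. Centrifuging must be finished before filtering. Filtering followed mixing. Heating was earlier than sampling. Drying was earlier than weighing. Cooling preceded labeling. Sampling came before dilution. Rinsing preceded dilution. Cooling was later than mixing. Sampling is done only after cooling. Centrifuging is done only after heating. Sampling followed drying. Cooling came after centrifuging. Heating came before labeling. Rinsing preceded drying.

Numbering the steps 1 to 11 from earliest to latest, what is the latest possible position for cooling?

Cooling must come before dilution, labeling, and sampling — 3 steps forced after it.
Everything else can be placed before cooling in some valid order, so cooling can sit as late as position 11 − 3 = 8.

8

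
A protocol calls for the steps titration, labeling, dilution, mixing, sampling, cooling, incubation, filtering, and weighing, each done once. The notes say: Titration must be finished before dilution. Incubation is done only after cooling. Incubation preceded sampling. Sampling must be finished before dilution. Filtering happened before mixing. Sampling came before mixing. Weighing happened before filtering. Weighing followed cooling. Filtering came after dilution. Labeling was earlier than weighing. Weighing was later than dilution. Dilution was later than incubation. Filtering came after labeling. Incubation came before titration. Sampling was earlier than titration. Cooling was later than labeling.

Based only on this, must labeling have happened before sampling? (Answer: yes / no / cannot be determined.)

yes

Chain the constraints: labeling → cooling → incubation → sampling. Each link is directly stated, so labeling comes before sampling.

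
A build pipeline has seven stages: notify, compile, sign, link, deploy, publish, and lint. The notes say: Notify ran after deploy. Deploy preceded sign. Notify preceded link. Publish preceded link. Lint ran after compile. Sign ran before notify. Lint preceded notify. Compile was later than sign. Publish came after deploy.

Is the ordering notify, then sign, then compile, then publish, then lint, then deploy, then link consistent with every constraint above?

The constraints require lint before notify, but in the proposed sequence notify appears ahead of lint. That one violation is enough.

no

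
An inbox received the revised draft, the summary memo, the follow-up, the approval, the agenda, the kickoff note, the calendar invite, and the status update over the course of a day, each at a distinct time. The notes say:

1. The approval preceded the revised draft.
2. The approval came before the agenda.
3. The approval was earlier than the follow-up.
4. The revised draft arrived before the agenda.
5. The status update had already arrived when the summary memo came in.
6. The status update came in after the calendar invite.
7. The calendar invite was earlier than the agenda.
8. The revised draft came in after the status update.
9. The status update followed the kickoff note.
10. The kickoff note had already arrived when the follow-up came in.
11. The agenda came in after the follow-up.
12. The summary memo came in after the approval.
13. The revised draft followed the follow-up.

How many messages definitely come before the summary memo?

4

Directly stated before the summary memo: the approval and the status update.
The calendar invite reaches the summary memo via the calendar invite → the status update → the summary memo.
The kickoff note reaches the summary memo via the kickoff note → the status update → the summary memo.
No chain forces the follow-up (or any of the others) ahead of the summary memo.
That's the approval, the calendar invite, the kickoff note, and the status update — 4 in all.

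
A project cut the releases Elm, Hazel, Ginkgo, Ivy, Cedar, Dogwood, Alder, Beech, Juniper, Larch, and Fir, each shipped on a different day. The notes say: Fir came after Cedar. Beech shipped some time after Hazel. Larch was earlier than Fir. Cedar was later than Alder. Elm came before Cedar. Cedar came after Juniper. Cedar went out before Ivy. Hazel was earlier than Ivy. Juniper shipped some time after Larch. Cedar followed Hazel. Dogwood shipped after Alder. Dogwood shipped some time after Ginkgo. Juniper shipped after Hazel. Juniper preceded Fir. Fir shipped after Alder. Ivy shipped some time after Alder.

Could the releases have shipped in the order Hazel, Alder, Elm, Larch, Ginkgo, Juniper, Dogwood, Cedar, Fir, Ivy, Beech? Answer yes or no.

yes

Check each stated constraint against the proposed order — e.g. Hazel is ahead of Ivy; Hazel is ahead of Beech. Every pair is in the required order; nothing is violated.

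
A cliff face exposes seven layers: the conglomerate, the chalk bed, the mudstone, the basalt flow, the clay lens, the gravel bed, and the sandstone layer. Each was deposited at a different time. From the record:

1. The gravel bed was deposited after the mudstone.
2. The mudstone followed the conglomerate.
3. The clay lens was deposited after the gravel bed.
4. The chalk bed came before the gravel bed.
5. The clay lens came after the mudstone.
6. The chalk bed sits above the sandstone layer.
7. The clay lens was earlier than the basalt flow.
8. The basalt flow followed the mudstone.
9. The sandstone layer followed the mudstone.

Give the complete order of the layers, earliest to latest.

the conglomerate, the mudstone, the sandstone layer, the chalk bed, the gravel bed, the clay lens, the basalt flow

The constraints fix every adjacent pair, so only one ordering works:
the conglomerate → the mudstone → the sandstone layer → the chalk bed → the gravel bed → the clay lens → the basalt flow.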